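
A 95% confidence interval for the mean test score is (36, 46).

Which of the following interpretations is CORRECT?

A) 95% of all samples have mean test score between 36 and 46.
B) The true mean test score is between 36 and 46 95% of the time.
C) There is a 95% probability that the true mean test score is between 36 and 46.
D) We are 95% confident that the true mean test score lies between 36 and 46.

A confidence interval represents our confidence in the procedure, not a probability statement about the parameter.

Key concept: If we repeated this sampling process many times and computed a 95% CI each time, about 95% of those intervals would contain the true population parameter.

For this specific interval (36, 46):
- Midpoint (point estimate): 41
- Margin of error: 5

The correct interpretation is the one stating confidence that the true parameter lies in the interval — option D.

D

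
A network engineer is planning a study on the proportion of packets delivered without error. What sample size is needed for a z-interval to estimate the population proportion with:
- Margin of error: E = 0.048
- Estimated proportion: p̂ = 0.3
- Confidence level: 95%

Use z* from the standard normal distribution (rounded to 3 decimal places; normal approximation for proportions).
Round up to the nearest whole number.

Using z* for proportion z-interval (normal approximation).

For 95% confidence, z* = 1.96 (from standard normal table)

Sample size formula for proportion z-interval: n = z*²p̂(1-p̂)/E²

n = 1.96² × 0.3 × 0.7 / 0.048²
  = 3.8416 × 0.21 / 0.002304
  = 350.1458

Round up to the nearest whole number: n = 351

351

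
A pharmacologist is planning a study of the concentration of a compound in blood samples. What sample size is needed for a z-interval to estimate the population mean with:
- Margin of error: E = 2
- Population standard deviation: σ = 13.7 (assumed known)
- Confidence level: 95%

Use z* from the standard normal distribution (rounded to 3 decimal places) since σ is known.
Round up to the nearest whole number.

Using z* since population σ is known (z-interval formula).

For 95% confidence, z* = 1.96 (from standard normal table)

Sample size formula for z-interval: n = (z*σ/E)²

n = (1.96 × 13.7 / 2)²
  = (13.426000)²
  = 180.2575

Round up to the nearest whole number: n = 181

181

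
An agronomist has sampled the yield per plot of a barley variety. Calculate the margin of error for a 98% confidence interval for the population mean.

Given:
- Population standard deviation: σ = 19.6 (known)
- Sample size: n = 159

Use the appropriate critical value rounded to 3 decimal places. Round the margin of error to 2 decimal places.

The population standard deviation σ is known, so use the z-interval margin of error formula.

For 98% confidence, z* = 2.326 (from standard normal table)

Margin of error formula for z-interval: E = z* × σ/√n

E = 2.326 × 19.6/√159
  = 2.326 × 1.554381
  = 3.6155

Rounded to 2 decimal places:

3.62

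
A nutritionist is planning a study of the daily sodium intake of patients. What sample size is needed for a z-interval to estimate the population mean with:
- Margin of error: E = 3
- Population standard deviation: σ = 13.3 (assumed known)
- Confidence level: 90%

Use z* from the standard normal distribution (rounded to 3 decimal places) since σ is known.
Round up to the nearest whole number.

Using z* since population σ is known (z-interval formula).

For 90% confidence, z* = 1.645 (from standard normal table)

Sample size formula for z-interval: n = (z*σ/E)²

n = (1.645 × 13.3 / 3)²
  = (7.292833)²
  = 53.1854

Round up to the nearest whole number: n = 54

54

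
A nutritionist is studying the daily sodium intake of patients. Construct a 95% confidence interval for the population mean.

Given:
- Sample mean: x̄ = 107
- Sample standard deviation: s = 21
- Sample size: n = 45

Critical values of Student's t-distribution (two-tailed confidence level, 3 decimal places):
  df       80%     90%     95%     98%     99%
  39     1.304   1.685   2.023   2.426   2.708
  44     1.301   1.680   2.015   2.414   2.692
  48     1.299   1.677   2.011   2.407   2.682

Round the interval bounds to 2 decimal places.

The population standard deviation σ is unknown (only the sample standard deviation s is given), so use a t-interval with df = n - 1 = 45 - 1 = 44.

For 95% confidence with df = 44, t* = 2.015 (from t-table)

Standard error: SE = s/√n = 21/√45 = 3.130495

Margin of error: E = t* × SE = 2.015 × 3.130495 = 6.3079

T-interval: x̄ ± E = 107 ± 6.3079 = (100.6921, 113.3079)

Rounded to 2 decimal places:

(100.69, 113.31)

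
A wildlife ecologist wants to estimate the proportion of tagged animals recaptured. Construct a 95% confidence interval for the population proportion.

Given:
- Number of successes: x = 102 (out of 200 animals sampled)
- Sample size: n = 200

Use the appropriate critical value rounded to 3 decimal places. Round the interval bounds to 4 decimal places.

Sample proportion: p̂ = 102/200 = 0.510000

Check conditions for normal approximation:
  np̂ = 102 ≥ 10 ✓
  n(1-p̂) = 98 ≥ 10 ✓

The sample is large enough, so use a z-interval (normal approximation) for the proportion.

For 95% confidence, z* = 1.96 (from standard normal table)

Standard error: SE = √(p̂(1-p̂)/n) = √(0.510000×0.490000/200) = 0.03534827

Margin of error: E = z* × SE = 1.96 × 0.03534827 = 0.069283

Z-interval: p̂ ± E = 0.510000 ± 0.069283 = (0.440717, 0.579283)

Rounded to 4 decimal places:

(0.4407, 0.5793)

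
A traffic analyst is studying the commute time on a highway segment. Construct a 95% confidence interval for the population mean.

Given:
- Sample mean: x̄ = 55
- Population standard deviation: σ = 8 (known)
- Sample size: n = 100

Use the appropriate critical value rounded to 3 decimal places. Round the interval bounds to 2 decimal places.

The population standard deviation σ is known, so use a z-interval (standard normal critical value).

For 95% confidence, z* = 1.96 (from standard normal table)

Standard error: SE = σ/√n = 8/√100 = 0.800000

Margin of error: E = z* × SE = 1.96 × 0.800000 = 1.5680

Z-interval: x̄ ± E = 55 ± 1.5680 = (53.4320, 56.5680)

Rounded to 2 decimal places:

(53.43, 56.57)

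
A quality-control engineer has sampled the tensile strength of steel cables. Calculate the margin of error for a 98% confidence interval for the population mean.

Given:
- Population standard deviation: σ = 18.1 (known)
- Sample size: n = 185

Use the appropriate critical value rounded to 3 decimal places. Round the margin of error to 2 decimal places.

The population standard deviation σ is known, so use the z-interval margin of error formula.

For 98% confidence, z* = 2.326 (from standard normal table)

Margin of error formula for z-interval: E = z* × σ/√n

E = 2.326 × 18.1/√185
  = 2.326 × 1.330738
  = 3.0953

Rounded to 2 decimal places:

3.10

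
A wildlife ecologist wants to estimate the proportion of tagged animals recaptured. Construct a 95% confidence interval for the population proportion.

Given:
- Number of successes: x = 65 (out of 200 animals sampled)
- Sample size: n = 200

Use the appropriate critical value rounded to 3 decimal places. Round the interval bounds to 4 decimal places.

Sample proportion: p̂ = 65/200 = 0.325000

Check conditions for normal approximation:
  np̂ = 65 ≥ 10 ✓
  n(1-p̂) = 135 ≥ 10 ✓

The sample is large enough, so use a z-interval (normal approximation) for the proportion.

For 95% confidence, z* = 1.96 (from standard normal table)

Standard error: SE = √(p̂(1-p̂)/n) = √(0.325000×0.675000/200) = 0.03311910

Margin of error: E = z* × SE = 1.96 × 0.03311910 = 0.064913

Z-interval: p̂ ± E = 0.325000 ± 0.064913 = (0.260087, 0.389913)

Rounded to 4 decimal places:

(0.2601, 0.3899)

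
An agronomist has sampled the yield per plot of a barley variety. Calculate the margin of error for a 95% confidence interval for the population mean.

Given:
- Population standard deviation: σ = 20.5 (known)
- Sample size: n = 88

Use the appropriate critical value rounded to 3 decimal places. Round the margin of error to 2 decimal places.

The population standard deviation σ is known, so use the z-interval margin of error formula.

For 95% confidence, z* = 1.96 (from standard normal table)

Margin of error formula for z-interval: E = z* × σ/√n

E = 1.96 × 20.5/√88
  = 1.96 × 2.185307
  = 4.2832

Rounded to 2 decimal places:

4.28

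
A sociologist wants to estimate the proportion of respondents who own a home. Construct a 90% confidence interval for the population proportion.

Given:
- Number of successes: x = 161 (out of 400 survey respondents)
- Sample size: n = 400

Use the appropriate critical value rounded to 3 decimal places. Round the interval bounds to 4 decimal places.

Sample proportion: p̂ = 161/400 = 0.402500

Check conditions for normal approximation:
  np̂ = 161 ≥ 10 ✓
  n(1-p̂) = 239 ≥ 10 ✓

The sample is large enough, so use a z-interval (normal approximation) for the proportion.

For 90% confidence, z* = 1.645 (from standard normal table)

Standard error: SE = √(p̂(1-p̂)/n) = √(0.402500×0.597500/400) = 0.02452008

Margin of error: E = z* × SE = 1.645 × 0.02452008 = 0.040336

Z-interval: p̂ ± E = 0.402500 ± 0.040336 = (0.362164, 0.442836)

Rounded to 4 decimal places:

(0.3622, 0.4428)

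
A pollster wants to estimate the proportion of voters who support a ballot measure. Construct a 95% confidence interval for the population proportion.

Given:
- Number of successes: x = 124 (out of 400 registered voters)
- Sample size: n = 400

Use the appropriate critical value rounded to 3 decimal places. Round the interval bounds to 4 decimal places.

Sample proportion: p̂ = 124/400 = 0.310000

Check conditions for normal approximation:
  np̂ = 124 ≥ 10 ✓
  n(1-p̂) = 276 ≥ 10 ✓

The sample is large enough, so use a z-interval (normal approximation) for the proportion.

For 95% confidence, z* = 1.96 (from standard normal table)

Standard error: SE = √(p̂(1-p̂)/n) = √(0.310000×0.690000/400) = 0.02312466

Margin of error: E = z* × SE = 1.96 × 0.02312466 = 0.045324

Z-interval: p̂ ± E = 0.310000 ± 0.045324 = (0.264676, 0.355324)

Rounded to 4 decimal places:

(0.2647, 0.3553)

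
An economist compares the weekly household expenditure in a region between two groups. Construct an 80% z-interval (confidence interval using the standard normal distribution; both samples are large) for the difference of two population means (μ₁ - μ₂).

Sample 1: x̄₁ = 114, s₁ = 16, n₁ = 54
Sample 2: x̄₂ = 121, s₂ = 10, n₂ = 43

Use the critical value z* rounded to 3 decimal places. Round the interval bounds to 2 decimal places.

Both samples are large (n₁ = 54 ≥ 30, n₂ = 43 ≥ 30), so a z-interval for the difference of means applies.

Point estimate: x̄₁ - x̄₂ = 114 - 121 = -7

Standard error: SE = √(s₁²/n₁ + s₂²/n₂)
= √(16²/54 + 10²/43)
= √(4.740741 + 2.325581)
= 2.658255

For 80% confidence, z* = 1.282 (from standard normal table)
Margin of error: E = z* × SE = 1.282 × 2.658255 = 3.4079

Z-interval: (x̄₁ - x̄₂) ± E = -7 ± 3.4079 = (-10.4079, -3.5921)

Rounded to 2 decimal places:

(-10.41, -3.59)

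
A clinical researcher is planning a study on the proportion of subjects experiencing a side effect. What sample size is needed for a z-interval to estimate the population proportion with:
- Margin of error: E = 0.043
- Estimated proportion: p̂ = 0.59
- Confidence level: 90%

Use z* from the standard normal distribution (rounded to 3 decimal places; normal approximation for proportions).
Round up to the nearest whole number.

Using z* for proportion z-interval (normal approximation).

For 90% confidence, z* = 1.645 (from standard normal table)

Sample size formula for proportion z-interval: n = z*²p̂(1-p̂)/E²

n = 1.645² × 0.59 × 0.41 / 0.043²
  = 2.706025 × 0.2419 / 0.001849
  = 354.0224

Round up to the nearest whole number: n = 355

355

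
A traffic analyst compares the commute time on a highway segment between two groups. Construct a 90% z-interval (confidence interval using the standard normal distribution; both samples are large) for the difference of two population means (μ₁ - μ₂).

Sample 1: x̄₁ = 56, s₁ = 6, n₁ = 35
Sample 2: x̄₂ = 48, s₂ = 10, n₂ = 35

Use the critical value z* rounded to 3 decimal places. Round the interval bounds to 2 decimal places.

Both samples are large (n₁ = 35 ≥ 30, n₂ = 35 ≥ 30), so a z-interval for the difference of means applies.

Point estimate: x̄₁ - x̄₂ = 56 - 48 = 8

Standard error: SE = √(s₁²/n₁ + s₂²/n₂)
= √(6²/35 + 10²/35)
= √(1.028571 + 2.857143)
= 1.971222

For 90% confidence, z* = 1.645 (from standard normal table)
Margin of error: E = z* × SE = 1.645 × 1.971222 = 3.2427

Z-interval: (x̄₁ - x̄₂) ± E = 8 ± 3.2427 = (4.7573, 11.2427)

Rounded to 2 decimal places:

(4.76, 11.24)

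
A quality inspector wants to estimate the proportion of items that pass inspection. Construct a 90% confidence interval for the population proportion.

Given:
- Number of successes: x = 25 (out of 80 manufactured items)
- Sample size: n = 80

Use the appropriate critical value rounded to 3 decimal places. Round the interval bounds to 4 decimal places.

Sample proportion: p̂ = 25/80 = 0.312500

Check conditions for normal approximation:
  np̂ = 25 ≥ 10 ✓
  n(1-p̂) = 55 ≥ 10 ✓

The sample is large enough, so use a z-interval (normal approximation) for the proportion.

For 90% confidence, z* = 1.645 (from standard normal table)

Standard error: SE = √(p̂(1-p̂)/n) = √(0.312500×0.687500/80) = 0.05182226

Margin of error: E = z* × SE = 1.645 × 0.05182226 = 0.085248

Z-interval: p̂ ± E = 0.312500 ± 0.085248 = (0.227252, 0.397748)

Rounded to 4 decimal places:

(0.2273, 0.3977)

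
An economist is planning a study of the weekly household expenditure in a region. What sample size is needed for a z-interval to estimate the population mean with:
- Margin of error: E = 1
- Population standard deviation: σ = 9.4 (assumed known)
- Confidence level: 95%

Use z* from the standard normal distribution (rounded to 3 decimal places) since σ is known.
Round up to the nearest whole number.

Using z* since population σ is known (z-interval formula).

For 95% confidence, z* = 1.96 (from standard normal table)

Sample size formula for z-interval: n = (z*σ/E)²

n = (1.96 × 9.4 / 1)²
  = (18.424000)²
  = 339.4438

Round up to the nearest whole number: n = 340

340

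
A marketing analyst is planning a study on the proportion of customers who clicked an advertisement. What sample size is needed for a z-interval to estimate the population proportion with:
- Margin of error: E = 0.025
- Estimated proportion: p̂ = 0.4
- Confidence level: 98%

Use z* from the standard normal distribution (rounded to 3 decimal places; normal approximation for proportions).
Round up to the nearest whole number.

Using z* for proportion z-interval (normal approximation).

For 98% confidence, z* = 2.326 (from standard normal table)

Sample size formula for proportion z-interval: n = z*²p̂(1-p̂)/E²

n = 2.326² × 0.4 × 0.6 / 0.025²
  = 5.410276 × 0.24 / 0.000625
  = 2077.5460

Round up to the nearest whole number: n = 2078

2078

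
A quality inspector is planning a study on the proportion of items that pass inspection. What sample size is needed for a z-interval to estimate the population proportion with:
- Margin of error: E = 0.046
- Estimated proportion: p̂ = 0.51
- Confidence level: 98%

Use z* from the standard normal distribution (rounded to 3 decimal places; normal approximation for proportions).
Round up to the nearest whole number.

Using z* for proportion z-interval (normal approximation).

For 98% confidence, z* = 2.326 (from standard normal table)

Sample size formula for proportion z-interval: n = z*²p̂(1-p̂)/E²

n = 2.326² × 0.51 × 0.49 / 0.046²
  = 5.410276 × 0.2499 / 0.002116
  = 638.9546

Round up to the nearest whole number: n = 639

639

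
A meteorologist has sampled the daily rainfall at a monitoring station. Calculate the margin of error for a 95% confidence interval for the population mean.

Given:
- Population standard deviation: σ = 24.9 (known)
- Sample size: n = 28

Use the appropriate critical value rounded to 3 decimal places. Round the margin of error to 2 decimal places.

The population standard deviation σ is known, so use the z-interval margin of error formula.

For 95% confidence, z* = 1.96 (from standard normal table)

Margin of error formula for z-interval: E = z* × σ/√n

E = 1.96 × 24.9/√28
  = 1.96 × 4.705658
  = 9.2231

Rounded to 2 decimal places:

9.22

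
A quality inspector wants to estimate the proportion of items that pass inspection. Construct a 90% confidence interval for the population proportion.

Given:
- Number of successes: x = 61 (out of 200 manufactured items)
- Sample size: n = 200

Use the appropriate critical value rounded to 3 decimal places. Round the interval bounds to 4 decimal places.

Sample proportion: p̂ = 61/200 = 0.305000

Check conditions for normal approximation:
  np̂ = 61 ≥ 10 ✓
  n(1-p̂) = 139 ≥ 10 ✓

The sample is large enough, so use a z-interval (normal approximation) for the proportion.

For 90% confidence, z* = 1.645 (from standard normal table)

Standard error: SE = √(p̂(1-p̂)/n) = √(0.305000×0.695000/200) = 0.03255572

Margin of error: E = z* × SE = 1.645 × 0.03255572 = 0.053554

Z-interval: p̂ ± E = 0.305000 ± 0.053554 = (0.251446, 0.358554)

Rounded to 4 decimal places:

(0.2514, 0.3586)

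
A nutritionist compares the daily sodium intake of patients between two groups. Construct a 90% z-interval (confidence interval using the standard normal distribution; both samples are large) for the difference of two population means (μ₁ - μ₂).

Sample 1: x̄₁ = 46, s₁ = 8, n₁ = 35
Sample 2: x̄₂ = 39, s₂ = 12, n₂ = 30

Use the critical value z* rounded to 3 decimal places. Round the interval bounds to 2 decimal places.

Both samples are large (n₁ = 35 ≥ 30, n₂ = 30 ≥ 30), so a z-interval for the difference of means applies.

Point estimate: x̄₁ - x̄₂ = 46 - 39 = 7

Standard error: SE = √(s₁²/n₁ + s₂²/n₂)
= √(8²/35 + 12²/30)
= √(1.828571 + 4.800000)
= 2.574601

For 90% confidence, z* = 1.645 (from standard normal table)
Margin of error: E = z* × SE = 1.645 × 2.574601 = 4.2352

Z-interval: (x̄₁ - x̄₂) ± E = 7 ± 4.2352 = (2.7648, 11.2352)

Rounded to 2 decimal places:

(2.76, 11.24)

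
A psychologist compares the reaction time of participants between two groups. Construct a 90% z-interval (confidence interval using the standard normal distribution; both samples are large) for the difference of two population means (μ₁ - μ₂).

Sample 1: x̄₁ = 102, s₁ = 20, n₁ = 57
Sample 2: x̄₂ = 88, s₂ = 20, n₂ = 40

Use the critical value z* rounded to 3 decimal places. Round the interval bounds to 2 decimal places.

Both samples are large (n₁ = 57 ≥ 30, n₂ = 40 ≥ 30), so a z-interval for the difference of means applies.

Point estimate: x̄₁ - x̄₂ = 102 - 88 = 14

Standard error: SE = √(s₁²/n₁ + s₂²/n₂)
= √(20²/57 + 20²/40)
= √(7.017544 + 10.000000)
= 4.125233

For 90% confidence, z* = 1.645 (from standard normal table)
Margin of error: E = z* × SE = 1.645 × 4.125233 = 6.7860

Z-interval: (x̄₁ - x̄₂) ± E = 14 ± 6.7860 = (7.2140, 20.7860)

Rounded to 2 decimal places:

(7.21, 20.79)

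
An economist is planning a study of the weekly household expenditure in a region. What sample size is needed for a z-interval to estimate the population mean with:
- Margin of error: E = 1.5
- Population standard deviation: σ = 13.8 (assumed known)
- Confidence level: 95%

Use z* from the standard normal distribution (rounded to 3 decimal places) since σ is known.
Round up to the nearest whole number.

Using z* since population σ is known (z-interval formula).

For 95% confidence, z* = 1.96 (from standard normal table)

Sample size formula for z-interval: n = (z*σ/E)²

n = (1.96 × 13.8 / 1.5)²
  = (18.032000)²
  = 325.1530

Round up to the nearest whole number: n = 326

326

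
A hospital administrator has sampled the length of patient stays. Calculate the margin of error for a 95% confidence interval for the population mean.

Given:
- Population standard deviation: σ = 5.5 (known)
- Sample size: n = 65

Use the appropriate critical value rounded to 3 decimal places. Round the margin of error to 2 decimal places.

The population standard deviation σ is known, so use the z-interval margin of error formula.

For 95% confidence, z* = 1.96 (from standard normal table)

Margin of error formula for z-interval: E = z* × σ/√n

E = 1.96 × 5.5/√65
  = 1.96 × 0.682191
  = 1.3371

Rounded to 2 decimal places:

1.34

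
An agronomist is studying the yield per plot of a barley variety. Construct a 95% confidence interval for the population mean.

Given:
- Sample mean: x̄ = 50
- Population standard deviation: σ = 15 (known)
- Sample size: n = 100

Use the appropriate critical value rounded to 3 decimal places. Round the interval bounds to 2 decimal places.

The population standard deviation σ is known, so use a z-interval (standard normal critical value).

For 95% confidence, z* = 1.96 (from standard normal table)

Standard error: SE = σ/√n = 15/√100 = 1.500000

Margin of error: E = z* × SE = 1.96 × 1.500000 = 2.9400

Z-interval: x̄ ± E = 50 ± 2.9400 = (47.0600, 52.9400)

Rounded to 2 decimal places:

(47.06, 52.94)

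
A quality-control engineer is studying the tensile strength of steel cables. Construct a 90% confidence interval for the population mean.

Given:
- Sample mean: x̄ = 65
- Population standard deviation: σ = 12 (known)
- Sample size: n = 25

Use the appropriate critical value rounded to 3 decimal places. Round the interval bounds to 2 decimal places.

The population standard deviation σ is known, so use a z-interval (standard normal critical value).

For 90% confidence, z* = 1.645 (from standard normal table)

Standard error: SE = σ/√n = 12/√25 = 2.400000

Margin of error: E = z* × SE = 1.645 × 2.400000 = 3.9480

Z-interval: x̄ ± E = 65 ± 3.9480 = (61.0520, 68.9480)

Rounded to 2 decimal places:

(61.05, 68.95)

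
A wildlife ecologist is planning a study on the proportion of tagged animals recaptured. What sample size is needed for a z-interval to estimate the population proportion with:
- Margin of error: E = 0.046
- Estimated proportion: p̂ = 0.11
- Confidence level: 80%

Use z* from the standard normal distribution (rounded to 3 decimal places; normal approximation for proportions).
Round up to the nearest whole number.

Using z* for proportion z-interval (normal approximation).

For 80% confidence, z* = 1.282 (from standard normal table)

Sample size formula for proportion z-interval: n = z*²p̂(1-p̂)/E²

n = 1.282² × 0.11 × 0.89 / 0.046²
  = 1.643524 × 0.0979 / 0.002116
  = 76.0402

Round up to the nearest whole number: n = 77

77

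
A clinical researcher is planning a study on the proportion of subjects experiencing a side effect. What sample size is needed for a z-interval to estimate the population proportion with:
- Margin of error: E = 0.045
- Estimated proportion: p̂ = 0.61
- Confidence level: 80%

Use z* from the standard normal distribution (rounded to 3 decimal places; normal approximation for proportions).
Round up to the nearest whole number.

Using z* for proportion z-interval (normal approximation).

For 80% confidence, z* = 1.282 (from standard normal table)

Sample size formula for proportion z-interval: n = z*²p̂(1-p̂)/E²

n = 1.282² × 0.61 × 0.39 / 0.045²
  = 1.643524 × 0.2379 / 0.002025
  = 193.0836

Round up to the nearest whole number: n = 194

194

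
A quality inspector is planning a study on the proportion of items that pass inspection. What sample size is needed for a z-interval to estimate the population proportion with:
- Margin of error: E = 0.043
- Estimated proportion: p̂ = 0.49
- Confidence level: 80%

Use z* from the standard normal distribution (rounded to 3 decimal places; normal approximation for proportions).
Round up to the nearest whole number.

Using z* for proportion z-interval (normal approximation).

For 80% confidence, z* = 1.282 (from standard normal table)

Sample size formula for proportion z-interval: n = z*²p̂(1-p̂)/E²

n = 1.282² × 0.49 × 0.51 / 0.043²
  = 1.643524 × 0.2499 / 0.001849
  = 222.1291

Round up to the nearest whole number: n = 223

223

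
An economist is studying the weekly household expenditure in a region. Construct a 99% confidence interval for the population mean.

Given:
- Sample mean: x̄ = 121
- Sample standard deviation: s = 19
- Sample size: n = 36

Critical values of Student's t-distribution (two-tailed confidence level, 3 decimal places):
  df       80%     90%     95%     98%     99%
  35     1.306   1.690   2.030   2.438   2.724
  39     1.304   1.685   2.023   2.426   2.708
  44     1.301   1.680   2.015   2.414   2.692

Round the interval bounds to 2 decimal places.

The population standard deviation σ is unknown (only the sample standard deviation s is given), so use a t-interval with df = n - 1 = 36 - 1 = 35.

For 99% confidence with df = 35, t* = 2.724 (from t-table)

Standard error: SE = s/√n = 19/√36 = 3.166667

Margin of error: E = t* × SE = 2.724 × 3.166667 = 8.6260

T-interval: x̄ ± E = 121 ± 8.6260 = (112.3740, 129.6260)

Rounded to 2 decimal places:

(112.37, 129.63)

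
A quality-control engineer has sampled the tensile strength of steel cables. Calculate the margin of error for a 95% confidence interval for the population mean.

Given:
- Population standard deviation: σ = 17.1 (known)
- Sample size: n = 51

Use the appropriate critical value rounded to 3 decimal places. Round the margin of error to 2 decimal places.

The population standard deviation σ is known, so use the z-interval margin of error formula.

For 95% confidence, z* = 1.96 (from standard normal table)

Margin of error formula for z-interval: E = z* × σ/√n

E = 1.96 × 17.1/√51
  = 1.96 × 2.394479
  = 4.6932

Rounded to 2 decimal places:

4.69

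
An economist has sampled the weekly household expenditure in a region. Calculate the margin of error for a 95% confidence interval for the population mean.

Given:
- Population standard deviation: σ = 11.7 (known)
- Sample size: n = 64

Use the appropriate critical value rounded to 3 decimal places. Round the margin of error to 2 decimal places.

The population standard deviation σ is known, so use the z-interval margin of error formula.

For 95% confidence, z* = 1.96 (from standard normal table)

Margin of error formula for z-interval: E = z* × σ/√n

E = 1.96 × 11.7/√64
  = 1.96 × 1.462500
  = 2.8665

Rounded to 2 decimal places:

2.87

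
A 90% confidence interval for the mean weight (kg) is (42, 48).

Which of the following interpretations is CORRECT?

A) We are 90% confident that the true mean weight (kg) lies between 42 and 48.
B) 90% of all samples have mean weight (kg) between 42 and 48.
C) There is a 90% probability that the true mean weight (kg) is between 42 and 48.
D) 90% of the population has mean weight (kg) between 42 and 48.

A confidence interval represents our confidence in the procedure, not a probability statement about the parameter.

Key concept: If we repeated this sampling process many times and computed a 90% CI each time, about 90% of those intervals would contain the true population parameter.

For this specific interval (42, 48):
- Midpoint (point estimate): 45
- Margin of error: 3

The correct interpretation is the one stating confidence that the true parameter lies in the interval — option A.

A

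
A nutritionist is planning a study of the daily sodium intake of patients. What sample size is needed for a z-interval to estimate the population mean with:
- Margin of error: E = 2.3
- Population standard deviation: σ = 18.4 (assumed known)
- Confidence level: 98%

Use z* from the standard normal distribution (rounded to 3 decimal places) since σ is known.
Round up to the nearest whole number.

Using z* since population σ is known (z-interval formula).

For 98% confidence, z* = 2.326 (from standard normal table)

Sample size formula for z-interval: n = (z*σ/E)²

n = (2.326 × 18.4 / 2.3)²
  = (18.608000)²
  = 346.2577

Round up to the nearest whole number: n = 347

347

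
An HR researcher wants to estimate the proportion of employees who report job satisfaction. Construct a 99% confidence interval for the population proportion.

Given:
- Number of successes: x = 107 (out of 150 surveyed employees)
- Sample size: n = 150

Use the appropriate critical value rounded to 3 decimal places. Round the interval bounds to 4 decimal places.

Sample proportion: p̂ = 107/150 = 0.713333

Check conditions for normal approximation:
  np̂ = 107 ≥ 10 ✓
  n(1-p̂) = 43 ≥ 10 ✓

The sample is large enough, so use a z-interval (normal approximation) for the proportion.

For 99% confidence, z* = 2.576 (from standard normal table)

Standard error: SE = √(p̂(1-p̂)/n) = √(0.713333×0.286667/150) = 0.03692234

Margin of error: E = z* × SE = 2.576 × 0.03692234 = 0.095112

Z-interval: p̂ ± E = 0.713333 ± 0.095112 = (0.618221, 0.808445)

Rounded to 4 decimal places:

(0.6182, 0.8084)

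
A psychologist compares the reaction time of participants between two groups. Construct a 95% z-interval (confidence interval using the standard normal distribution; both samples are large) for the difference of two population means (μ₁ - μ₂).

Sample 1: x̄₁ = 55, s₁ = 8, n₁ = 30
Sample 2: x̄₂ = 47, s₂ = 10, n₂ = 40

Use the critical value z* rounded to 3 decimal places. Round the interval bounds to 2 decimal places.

Both samples are large (n₁ = 30 ≥ 30, n₂ = 40 ≥ 30), so a z-interval for the difference of means applies.

Point estimate: x̄₁ - x̄₂ = 55 - 47 = 8

Standard error: SE = √(s₁²/n₁ + s₂²/n₂)
= √(8²/30 + 10²/40)
= √(2.133333 + 2.500000)
= 2.152518

For 95% confidence, z* = 1.96 (from standard normal table)
Margin of error: E = z* × SE = 1.96 × 2.152518 = 4.2189

Z-interval: (x̄₁ - x̄₂) ± E = 8 ± 4.2189 = (3.7811, 12.2189)

Rounded to 2 decimal places:

(3.78, 12.22)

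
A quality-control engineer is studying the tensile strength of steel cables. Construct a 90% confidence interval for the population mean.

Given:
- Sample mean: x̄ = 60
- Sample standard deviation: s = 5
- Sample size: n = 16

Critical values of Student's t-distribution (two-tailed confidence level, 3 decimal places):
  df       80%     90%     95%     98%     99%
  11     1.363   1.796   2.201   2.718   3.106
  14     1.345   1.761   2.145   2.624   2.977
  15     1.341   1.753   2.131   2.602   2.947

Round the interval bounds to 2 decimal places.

The population standard deviation σ is unknown (only the sample standard deviation s is given), so use a t-interval with df = n - 1 = 16 - 1 = 15.

For 90% confidence with df = 15, t* = 1.753 (from t-table)

Standard error: SE = s/√n = 5/√16 = 1.250000

Margin of error: E = t* × SE = 1.753 × 1.250000 = 2.1912

T-interval: x̄ ± E = 60 ± 2.1912 = (57.8088, 62.1912)

Rounded to 2 decimal places:

(57.81, 62.19)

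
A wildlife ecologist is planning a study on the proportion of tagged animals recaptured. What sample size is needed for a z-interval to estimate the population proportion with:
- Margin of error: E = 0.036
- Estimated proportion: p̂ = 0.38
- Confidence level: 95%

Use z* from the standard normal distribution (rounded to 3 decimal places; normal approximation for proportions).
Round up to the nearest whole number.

Using z* for proportion z-interval (normal approximation).

For 95% confidence, z* = 1.96 (from standard normal table)

Sample size formula for proportion z-interval: n = z*²p̂(1-p̂)/E²

n = 1.96² × 0.38 × 0.62 / 0.036²
  = 3.8416 × 0.2356 / 0.001296
  = 698.3649

Round up to the nearest whole number: n = 699

699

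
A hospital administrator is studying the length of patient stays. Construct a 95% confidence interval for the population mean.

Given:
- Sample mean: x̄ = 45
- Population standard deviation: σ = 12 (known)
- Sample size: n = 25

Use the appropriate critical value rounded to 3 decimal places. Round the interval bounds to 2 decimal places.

The population standard deviation σ is known, so use a z-interval (standard normal critical value).

For 95% confidence, z* = 1.96 (from standard normal table)

Standard error: SE = σ/√n = 12/√25 = 2.400000

Margin of error: E = z* × SE = 1.96 × 2.400000 = 4.7040

Z-interval: x̄ ± E = 45 ± 4.7040 = (40.2960, 49.7040)

Rounded to 2 decimal places:

(40.30, 49.70)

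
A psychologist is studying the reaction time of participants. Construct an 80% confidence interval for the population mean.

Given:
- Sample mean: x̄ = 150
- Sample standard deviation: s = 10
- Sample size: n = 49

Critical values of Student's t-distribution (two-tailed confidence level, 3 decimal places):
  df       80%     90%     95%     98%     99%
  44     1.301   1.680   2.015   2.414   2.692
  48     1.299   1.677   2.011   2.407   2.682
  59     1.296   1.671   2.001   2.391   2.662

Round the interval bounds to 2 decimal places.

The population standard deviation σ is unknown (only the sample standard deviation s is given), so use a t-interval with df = n - 1 = 49 - 1 = 48.

For 80% confidence with df = 48, t* = 1.299 (from t-table)

Standard error: SE = s/√n = 10/√49 = 1.428571

Margin of error: E = t* × SE = 1.299 × 1.428571 = 1.8557

T-interval: x̄ ± E = 150 ± 1.8557 = (148.1443, 151.8557)

Rounded to 2 decimal places:

(148.14, 151.86)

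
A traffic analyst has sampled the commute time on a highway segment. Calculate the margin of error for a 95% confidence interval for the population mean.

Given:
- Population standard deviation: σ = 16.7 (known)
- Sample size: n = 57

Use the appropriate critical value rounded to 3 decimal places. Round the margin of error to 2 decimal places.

The population standard deviation σ is known, so use the z-interval margin of error formula.

For 95% confidence, z* = 1.96 (from standard normal table)

Margin of error formula for z-interval: E = z* × σ/√n

E = 1.96 × 16.7/√57
  = 1.96 × 2.211969
  = 4.3355

Rounded to 2 decimal places:

4.34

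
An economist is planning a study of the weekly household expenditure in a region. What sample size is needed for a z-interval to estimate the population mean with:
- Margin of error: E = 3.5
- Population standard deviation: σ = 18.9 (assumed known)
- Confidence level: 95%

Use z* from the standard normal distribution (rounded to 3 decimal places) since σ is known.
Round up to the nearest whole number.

Using z* since population σ is known (z-interval formula).

For 95% confidence, z* = 1.96 (from standard normal table)

Sample size formula for z-interval: n = (z*σ/E)²

n = (1.96 × 18.9 / 3.5)²
  = (10.584000)²
  = 112.0211

Round up to the nearest whole number: n = 113

113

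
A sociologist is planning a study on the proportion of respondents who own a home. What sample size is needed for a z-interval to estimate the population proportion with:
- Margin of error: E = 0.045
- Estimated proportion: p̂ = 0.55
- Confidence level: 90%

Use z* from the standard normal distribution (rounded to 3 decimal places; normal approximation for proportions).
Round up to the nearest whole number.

Using z* for proportion z-interval (normal approximation).

For 90% confidence, z* = 1.645 (from standard normal table)

Sample size formula for proportion z-interval: n = z*²p̂(1-p̂)/E²

n = 1.645² × 0.55 × 0.45 / 0.045²
  = 2.706025 × 0.2475 / 0.002025
  = 330.7364

Round up to the nearest whole number: n = 331

331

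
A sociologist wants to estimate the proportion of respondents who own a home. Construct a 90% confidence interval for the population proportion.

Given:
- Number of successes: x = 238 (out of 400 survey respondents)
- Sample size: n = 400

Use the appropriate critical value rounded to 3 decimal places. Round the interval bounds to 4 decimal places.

Sample proportion: p̂ = 238/400 = 0.595000

Check conditions for normal approximation:
  np̂ = 238 ≥ 10 ✓
  n(1-p̂) = 162 ≥ 10 ✓

The sample is large enough, so use a z-interval (normal approximation) for the proportion.

For 90% confidence, z* = 1.645 (from standard normal table)

Standard error: SE = √(p̂(1-p̂)/n) = √(0.595000×0.405000/400) = 0.02454460

Margin of error: E = z* × SE = 1.645 × 0.02454460 = 0.040376

Z-interval: p̂ ± E = 0.595000 ± 0.040376 = (0.554624, 0.635376)

Rounded to 4 decimal places:

(0.5546, 0.6354)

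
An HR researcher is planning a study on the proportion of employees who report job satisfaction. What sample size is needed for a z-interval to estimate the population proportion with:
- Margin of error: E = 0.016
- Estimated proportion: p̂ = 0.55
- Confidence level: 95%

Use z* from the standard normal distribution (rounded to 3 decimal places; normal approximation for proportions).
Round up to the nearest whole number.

Using z* for proportion z-interval (normal approximation).

For 95% confidence, z* = 1.96 (from standard normal table)

Sample size formula for proportion z-interval: n = z*²p̂(1-p̂)/E²

n = 1.96² × 0.55 × 0.45 / 0.016²
  = 3.8416 × 0.2475 / 0.000256
  = 3714.0469

Round up to the nearest whole number: n = 3715

3715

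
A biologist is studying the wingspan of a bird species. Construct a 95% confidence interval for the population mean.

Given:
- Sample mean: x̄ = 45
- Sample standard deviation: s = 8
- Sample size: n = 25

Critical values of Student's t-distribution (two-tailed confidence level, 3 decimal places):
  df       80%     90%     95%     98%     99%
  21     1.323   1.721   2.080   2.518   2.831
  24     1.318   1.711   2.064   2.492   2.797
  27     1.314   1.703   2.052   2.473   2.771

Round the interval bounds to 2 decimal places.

The population standard deviation σ is unknown (only the sample standard deviation s is given), so use a t-interval with df = n - 1 = 25 - 1 = 24.

For 95% confidence with df = 24, t* = 2.064 (from t-table)

Standard error: SE = s/√n = 8/√25 = 1.600000

Margin of error: E = t* × SE = 2.064 × 1.600000 = 3.3024

T-interval: x̄ ± E = 45 ± 3.3024 = (41.6976, 48.3024)

Rounded to 2 decimal places:

(41.70, 48.30)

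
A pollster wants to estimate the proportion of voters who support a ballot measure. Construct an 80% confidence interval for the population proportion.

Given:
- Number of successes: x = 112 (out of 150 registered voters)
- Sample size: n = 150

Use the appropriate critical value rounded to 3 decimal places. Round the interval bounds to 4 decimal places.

Sample proportion: p̂ = 112/150 = 0.746667

Check conditions for normal approximation:
  np̂ = 112 ≥ 10 ✓
  n(1-p̂) = 38 ≥ 10 ✓

The sample is large enough, so use a z-interval (normal approximation) for the proportion.

For 80% confidence, z* = 1.282 (from standard normal table)

Standard error: SE = √(p̂(1-p̂)/n) = √(0.746667×0.253333/150) = 0.03551108

Margin of error: E = z* × SE = 1.282 × 0.03551108 = 0.045525

Z-interval: p̂ ± E = 0.746667 ± 0.045525 = (0.701141, 0.792192)

Rounded to 4 decimal places:

(0.7011, 0.7922)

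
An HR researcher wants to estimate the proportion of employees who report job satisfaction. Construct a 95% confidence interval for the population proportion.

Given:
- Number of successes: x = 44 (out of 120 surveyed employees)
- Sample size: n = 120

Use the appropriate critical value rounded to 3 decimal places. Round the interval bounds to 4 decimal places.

Sample proportion: p̂ = 44/120 = 0.366667

Check conditions for normal approximation:
  np̂ = 44 ≥ 10 ✓
  n(1-p̂) = 76 ≥ 10 ✓

The sample is large enough, so use a z-interval (normal approximation) for the proportion.

For 95% confidence, z* = 1.96 (from standard normal table)

Standard error: SE = √(p̂(1-p̂)/n) = √(0.366667×0.633333/120) = 0.04399074

Margin of error: E = z* × SE = 1.96 × 0.04399074 = 0.086222

Z-interval: p̂ ± E = 0.366667 ± 0.086222 = (0.280445, 0.452889)

Rounded to 4 decimal places:

(0.2804, 0.4529)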